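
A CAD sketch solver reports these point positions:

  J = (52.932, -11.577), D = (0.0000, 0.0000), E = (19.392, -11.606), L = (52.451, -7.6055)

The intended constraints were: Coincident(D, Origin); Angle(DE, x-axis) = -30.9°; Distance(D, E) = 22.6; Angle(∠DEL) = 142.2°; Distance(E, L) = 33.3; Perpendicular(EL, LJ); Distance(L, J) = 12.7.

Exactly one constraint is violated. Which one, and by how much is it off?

Distance(L, J) = 12.7 — off by 8.70.

D = (0.00, 0.00) ✓; DE at -30.90° ✓; |DE| = 22.60 ✓; ∠DEL = 142.2° ✓; |EL| = 33.30 ✓; ∠(EL, LJ) = 89.99° ✓; |LJ| = 4.001 ✗.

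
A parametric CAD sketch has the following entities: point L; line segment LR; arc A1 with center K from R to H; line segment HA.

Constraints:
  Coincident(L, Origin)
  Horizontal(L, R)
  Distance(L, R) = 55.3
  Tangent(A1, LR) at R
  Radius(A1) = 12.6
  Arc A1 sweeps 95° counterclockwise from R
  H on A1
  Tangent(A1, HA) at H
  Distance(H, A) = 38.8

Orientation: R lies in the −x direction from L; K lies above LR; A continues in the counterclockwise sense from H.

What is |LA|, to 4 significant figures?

69.77

L is at the origin; L and R share the same y with |LR| = 55.3 and R on the −x side, so R = (-55.30, 0.000). A1 meets LR tangentially, so KR is at right angles to LR, so K = R + (0, 12.6) = (-55.30, 12.60). On A1, R sits at bearing -90° from K; a 95° counterclockwise sweep puts H at bearing 5°, so H = K + 12.6·(cos 5°, sin 5°) = (-42.75, 13.70). The tangent condition forces KH to be normal to HA, so HA runs along (−sin 5°, cos 5°); with |HA| = 38.8, A = (-46.13, 52.35). Then |LA| = |A − L| = 69.77.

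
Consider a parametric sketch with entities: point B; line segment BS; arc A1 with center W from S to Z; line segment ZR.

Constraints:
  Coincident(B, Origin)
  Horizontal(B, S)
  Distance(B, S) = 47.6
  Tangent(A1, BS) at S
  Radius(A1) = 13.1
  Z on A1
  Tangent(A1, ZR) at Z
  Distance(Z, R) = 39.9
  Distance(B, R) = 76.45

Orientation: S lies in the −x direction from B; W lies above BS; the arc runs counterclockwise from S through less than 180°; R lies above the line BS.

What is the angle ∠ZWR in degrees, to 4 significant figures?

71.82°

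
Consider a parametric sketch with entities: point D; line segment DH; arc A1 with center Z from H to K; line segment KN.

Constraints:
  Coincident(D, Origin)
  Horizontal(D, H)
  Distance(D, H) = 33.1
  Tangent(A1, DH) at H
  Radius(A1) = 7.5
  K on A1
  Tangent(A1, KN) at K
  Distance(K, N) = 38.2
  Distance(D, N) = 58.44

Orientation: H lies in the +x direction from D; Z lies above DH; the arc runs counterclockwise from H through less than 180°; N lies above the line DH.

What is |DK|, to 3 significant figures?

41.4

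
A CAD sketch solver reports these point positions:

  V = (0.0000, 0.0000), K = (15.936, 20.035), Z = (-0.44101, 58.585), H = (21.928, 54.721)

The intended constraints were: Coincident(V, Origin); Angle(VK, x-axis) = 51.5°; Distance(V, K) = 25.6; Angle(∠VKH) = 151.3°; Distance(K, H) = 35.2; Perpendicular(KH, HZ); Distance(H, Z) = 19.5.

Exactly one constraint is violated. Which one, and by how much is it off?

Distance(H, Z) = 19.5 — off by 3.20.

V = (0.00, 0.00) ✓; VK at 51.50° ✓; |VK| = 25.60 ✓; ∠VKH = 151.3° ✓; |KH| = 35.20 ✓; ∠(KH, HZ) = 90.00° ✓; |HZ| = 22.70 ✗.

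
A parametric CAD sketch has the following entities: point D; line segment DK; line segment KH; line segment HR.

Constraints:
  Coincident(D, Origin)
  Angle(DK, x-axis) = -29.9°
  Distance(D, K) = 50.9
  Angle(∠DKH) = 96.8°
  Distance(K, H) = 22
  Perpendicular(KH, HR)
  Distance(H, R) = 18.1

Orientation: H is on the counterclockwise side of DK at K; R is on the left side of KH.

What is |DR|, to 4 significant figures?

42.87

D is at the origin; DK runs at -29.9° with length 50.9, so K = 50.9·(cos -29.9°, sin -29.9°) = (44.13, -25.37). ∠DKH = 96.8°, so KH runs at -29.9° + (180° − 96.8°) = 53.30° from the x-axis; with |KH| = 22.0, H = K + 22.0·(cos 53.30°, sin 53.30°) = (57.27, -7.734). The perpendicularity gives HR at right angles to KH; with |HR| = 18.1 on the left of KH, R = H + 18.1·(-0.8018, 0.5976) = (42.76, 3.083). Then |DR| = |R − D| = 42.87.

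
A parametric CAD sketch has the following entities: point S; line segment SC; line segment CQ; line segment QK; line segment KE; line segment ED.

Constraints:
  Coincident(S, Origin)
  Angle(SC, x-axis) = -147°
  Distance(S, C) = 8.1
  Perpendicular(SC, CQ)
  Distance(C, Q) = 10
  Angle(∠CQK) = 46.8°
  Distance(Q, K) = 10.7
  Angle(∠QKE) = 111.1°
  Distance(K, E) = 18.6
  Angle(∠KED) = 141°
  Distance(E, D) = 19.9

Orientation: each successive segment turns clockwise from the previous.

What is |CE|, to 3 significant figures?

14.6

∠CQK = 46.8° gives QK at -10.2° from the x-axis; with |QK| = 10.7, K = (-1.71, 2.08). ∠QKE = 111.1° gives KE at -79.1° from the x-axis; with |KE| = 18.6, E = (1.81, -16.2). Then |CE| = |E − C| = 14.6.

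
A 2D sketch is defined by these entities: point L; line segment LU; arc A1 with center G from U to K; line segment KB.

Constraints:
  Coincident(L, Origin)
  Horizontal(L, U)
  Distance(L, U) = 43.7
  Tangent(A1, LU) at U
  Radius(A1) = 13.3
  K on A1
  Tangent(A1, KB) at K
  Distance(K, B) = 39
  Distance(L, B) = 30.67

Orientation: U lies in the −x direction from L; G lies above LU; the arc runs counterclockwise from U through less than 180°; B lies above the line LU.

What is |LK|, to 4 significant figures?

34.84

Checks: |GK| = 13.30 ✓; ∠(GK, KB) = 90.00° ✓; |KB| = 39.00 ✓; |LB| = 30.67 ✓.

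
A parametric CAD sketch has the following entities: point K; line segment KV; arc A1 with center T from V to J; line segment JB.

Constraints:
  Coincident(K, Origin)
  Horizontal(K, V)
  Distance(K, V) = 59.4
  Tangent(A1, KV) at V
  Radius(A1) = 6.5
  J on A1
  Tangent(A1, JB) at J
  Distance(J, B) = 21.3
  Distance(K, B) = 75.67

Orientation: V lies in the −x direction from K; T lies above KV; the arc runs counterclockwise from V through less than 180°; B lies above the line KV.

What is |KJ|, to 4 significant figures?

56.33

Checks: |TJ| = 6.500 ✓; ∠(TJ, JB) = 90.00° ✓; |JB| = 21.30 ✓; |KB| = 75.67 ✓.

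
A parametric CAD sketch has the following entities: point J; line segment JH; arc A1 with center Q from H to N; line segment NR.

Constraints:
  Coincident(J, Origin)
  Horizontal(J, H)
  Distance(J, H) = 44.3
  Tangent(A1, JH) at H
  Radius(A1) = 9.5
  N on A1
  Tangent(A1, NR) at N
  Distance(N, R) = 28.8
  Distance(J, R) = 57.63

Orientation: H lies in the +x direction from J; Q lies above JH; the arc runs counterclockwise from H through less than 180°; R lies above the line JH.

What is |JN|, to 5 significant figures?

54.664

Checks: |QH| = 9.500 ✓; |QN| = 9.500 ✓; ∠(QN, NR) = 90.00° ✓; |NR| = 28.80 ✓; |JR| = 57.63 ✓.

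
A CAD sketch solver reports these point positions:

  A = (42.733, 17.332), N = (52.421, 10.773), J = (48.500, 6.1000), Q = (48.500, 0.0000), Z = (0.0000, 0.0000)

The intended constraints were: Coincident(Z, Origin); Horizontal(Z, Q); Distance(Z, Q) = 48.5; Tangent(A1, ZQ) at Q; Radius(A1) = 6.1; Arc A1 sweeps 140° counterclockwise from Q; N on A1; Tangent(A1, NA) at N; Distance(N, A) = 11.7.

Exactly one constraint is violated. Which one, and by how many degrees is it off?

Tangent(A1, NA) at N — off by 5.90°.

Z = (0.00, 0.00) ✓; Z.y = 0.00, Q.y = 0.00 ✓; |ZQ| = 48.50 ✓; ∠(JQ, QZ) = 90.00° ✓; |JQ| = 6.100 ✓; bearing(J→N) − bearing(J→Q) = 140.0° ✓; |JN| = 6.100 ✓; ∠(JN, NA) = 84.10° ✗; |NA| = 11.70 ✓.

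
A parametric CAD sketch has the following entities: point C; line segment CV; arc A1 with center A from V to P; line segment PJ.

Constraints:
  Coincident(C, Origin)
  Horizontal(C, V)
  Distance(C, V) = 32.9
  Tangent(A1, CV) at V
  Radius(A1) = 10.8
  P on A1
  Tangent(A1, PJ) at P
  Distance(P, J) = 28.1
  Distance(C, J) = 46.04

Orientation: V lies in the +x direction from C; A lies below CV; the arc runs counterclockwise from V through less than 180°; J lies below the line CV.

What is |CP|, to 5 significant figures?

24.888

Checks: |AP| = 10.80 ✓; ∠(AP, PJ) = 90.00° ✓; |PJ| = 28.10 ✓; |CJ| = 46.04 ✓.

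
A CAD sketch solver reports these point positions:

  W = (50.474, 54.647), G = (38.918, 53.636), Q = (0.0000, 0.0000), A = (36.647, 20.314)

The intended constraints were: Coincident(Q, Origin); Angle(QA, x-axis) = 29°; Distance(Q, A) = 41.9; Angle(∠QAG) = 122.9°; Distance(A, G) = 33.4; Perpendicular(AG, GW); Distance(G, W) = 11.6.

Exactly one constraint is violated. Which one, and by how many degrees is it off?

Perpendicular(AG, GW) — off by 8.90°.

Q = (0.00, 0.00) ✓; QA at 29.00° ✓; |QA| = 41.90 ✓; ∠QAG = 122.9° ✓; |AG| = 33.40 ✓; ∠(AG, GW) = 81.10° ✗; |GW| = 11.60 ✓.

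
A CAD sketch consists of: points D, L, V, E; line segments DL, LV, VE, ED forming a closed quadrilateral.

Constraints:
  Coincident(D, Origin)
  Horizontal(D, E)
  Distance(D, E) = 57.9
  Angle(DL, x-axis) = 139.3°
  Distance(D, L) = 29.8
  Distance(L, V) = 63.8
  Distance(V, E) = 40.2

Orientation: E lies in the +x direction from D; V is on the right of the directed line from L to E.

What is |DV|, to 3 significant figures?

34.0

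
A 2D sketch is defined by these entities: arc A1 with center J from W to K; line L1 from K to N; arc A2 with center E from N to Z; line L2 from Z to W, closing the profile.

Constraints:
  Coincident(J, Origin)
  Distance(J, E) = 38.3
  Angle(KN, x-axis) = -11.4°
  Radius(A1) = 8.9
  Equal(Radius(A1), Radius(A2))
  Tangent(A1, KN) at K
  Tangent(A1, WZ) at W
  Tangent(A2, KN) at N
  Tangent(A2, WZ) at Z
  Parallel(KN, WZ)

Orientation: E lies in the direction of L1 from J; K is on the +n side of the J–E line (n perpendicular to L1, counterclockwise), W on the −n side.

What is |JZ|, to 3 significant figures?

39.3

The slot axis is L1's direction at -11.4°, so u = (cos -11.4°, sin -11.4°) = (0.980, -0.198) and n = (−sin -11.4°, cos -11.4°) = (0.198, 0.980). J is at the origin and E lies 38.3 along u from J, so E = 38.3·u = (37.5, -7.57). Tangency of A1 to both parallel lines with radius 8.9 puts K and W at J ± 8.9·n: K = (1.76, 8.72), W = (-1.76, -8.72). Equal radii place N and Z the same way about E: N = E + 8.9·n = (39.3, 1.15), Z = E − 8.9·n = (35.8, -16.3). Then |JZ| = |Z − J| = 39.3.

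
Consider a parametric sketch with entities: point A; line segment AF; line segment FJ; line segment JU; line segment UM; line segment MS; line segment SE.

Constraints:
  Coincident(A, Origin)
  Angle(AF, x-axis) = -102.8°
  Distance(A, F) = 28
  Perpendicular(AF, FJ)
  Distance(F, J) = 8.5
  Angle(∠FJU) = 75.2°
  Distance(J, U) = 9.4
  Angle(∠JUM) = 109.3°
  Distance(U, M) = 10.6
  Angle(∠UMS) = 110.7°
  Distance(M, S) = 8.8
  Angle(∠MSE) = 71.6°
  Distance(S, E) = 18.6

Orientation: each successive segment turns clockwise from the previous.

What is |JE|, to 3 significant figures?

1.77

A is at the origin; AF runs at -102.8° with length 28.0, so F = (-6.20, -27.3). The perpendicularity gives FJ at right angles to AF, so FJ runs at 167°; with |FJ| = 8.5, J = (-14.5, -25.4). ∠FJU = 75.2° gives JU at 62.4° from the x-axis; with |JU| = 9.4, U = (-10.1, -17.1). ∠JUM = 109.3° gives UM at -8.30° from the x-axis; with |UM| = 10.6, M = (0.352, -18.6). ∠UMS = 110.7° gives MS at -77.6° from the x-axis; with |MS| = 8.8, S = (2.24, -27.2). ∠MSE = 71.6° gives SE at 174° from the x-axis; with |SE| = 18.6, E = (-16.3, -25.3). Then |JE| = |E − J| = 1.77.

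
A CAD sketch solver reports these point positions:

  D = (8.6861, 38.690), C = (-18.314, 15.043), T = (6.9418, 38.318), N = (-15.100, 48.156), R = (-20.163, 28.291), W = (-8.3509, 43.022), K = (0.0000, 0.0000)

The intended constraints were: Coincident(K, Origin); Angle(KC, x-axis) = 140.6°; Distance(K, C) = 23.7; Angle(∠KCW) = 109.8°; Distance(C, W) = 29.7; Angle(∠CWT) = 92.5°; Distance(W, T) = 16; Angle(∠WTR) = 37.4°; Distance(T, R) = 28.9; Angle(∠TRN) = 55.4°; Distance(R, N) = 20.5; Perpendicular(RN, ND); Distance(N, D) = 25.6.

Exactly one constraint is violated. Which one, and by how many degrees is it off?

Perpendicular(RN, ND) — off by 7.40°.

K = (0.00, 0.00) ✓; KC at 140.6° ✓; |KC| = 23.70 ✓; ∠KCW = 109.8° ✓; |CW| = 29.70 ✓; ∠CWT = 92.50° ✓; |WT| = 16.00 ✓; ∠WTR = 37.40° ✓; |TR| = 28.90 ✓; ∠TRN = 55.40° ✓; |RN| = 20.50 ✓; ∠(RN, ND) = 97.40° ✗; |ND| = 25.60 ✓.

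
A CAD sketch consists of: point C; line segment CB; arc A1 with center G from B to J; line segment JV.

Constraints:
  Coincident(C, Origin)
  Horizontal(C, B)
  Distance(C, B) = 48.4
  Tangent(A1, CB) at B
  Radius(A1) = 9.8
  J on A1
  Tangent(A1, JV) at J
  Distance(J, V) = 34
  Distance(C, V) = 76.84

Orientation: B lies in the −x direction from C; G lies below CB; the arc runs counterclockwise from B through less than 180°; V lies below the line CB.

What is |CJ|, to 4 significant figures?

58.52

Checks: |GJ| = 9.800 ✓; ∠(GJ, JV) = 90.00° ✓; |JV| = 34.00 ✓; |CV| = 76.84 ✓.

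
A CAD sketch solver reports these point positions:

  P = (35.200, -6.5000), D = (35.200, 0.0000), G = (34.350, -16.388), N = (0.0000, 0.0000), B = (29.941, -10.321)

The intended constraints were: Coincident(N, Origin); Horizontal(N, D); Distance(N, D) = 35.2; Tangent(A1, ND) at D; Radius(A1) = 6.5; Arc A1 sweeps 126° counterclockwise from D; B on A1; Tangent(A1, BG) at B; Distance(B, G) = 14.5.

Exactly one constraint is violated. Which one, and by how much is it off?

Distance(B, G) = 14.5 — off by 7.00.

N = (0.00, 0.00) ✓; N.y = 0.00, D.y = 0.00 ✓; |ND| = 35.20 ✓; ∠(PD, DN) = 90.00° ✓; |PD| = 6.500 ✓; bearing(P→B) − bearing(P→D) = 126.0° ✓; |PB| = 6.501 ✓; ∠(PB, BG) = 89.99° ✓; |BG| = 7.500 ✗.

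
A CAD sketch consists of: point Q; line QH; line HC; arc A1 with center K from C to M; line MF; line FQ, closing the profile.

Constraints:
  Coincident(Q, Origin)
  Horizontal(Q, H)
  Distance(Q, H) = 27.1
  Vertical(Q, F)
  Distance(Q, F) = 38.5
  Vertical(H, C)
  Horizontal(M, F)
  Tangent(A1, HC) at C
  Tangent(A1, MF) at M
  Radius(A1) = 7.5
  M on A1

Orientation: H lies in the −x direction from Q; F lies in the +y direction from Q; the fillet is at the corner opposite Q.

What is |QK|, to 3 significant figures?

36.7

Q is at the origin; Q and H share the same y with |QH| = 27.1 and H on the −x side, so H = (-27.1, 0.00). QF is vertical with |QF| = 38.5 and F on the +y side, so F = (0.00, 38.5). The virtual corner opposite Q is at (-27.1, 38.5). Since A1 is tangent to HC there, KC ⟂ HC and A1 meets MF tangentially, so KM is at right angles to MF, with radius 7.5, so the center K sits 7.5 in from both sides at K = (-19.6, 31.0). Then |QK| = |K − Q| = 36.7.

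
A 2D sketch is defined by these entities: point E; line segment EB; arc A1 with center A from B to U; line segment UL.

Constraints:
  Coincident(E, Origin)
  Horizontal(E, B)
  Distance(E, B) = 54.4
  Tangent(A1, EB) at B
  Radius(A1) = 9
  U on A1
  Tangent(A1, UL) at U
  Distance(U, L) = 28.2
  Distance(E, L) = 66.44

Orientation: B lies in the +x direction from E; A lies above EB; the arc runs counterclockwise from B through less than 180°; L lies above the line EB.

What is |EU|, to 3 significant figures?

64.0

Checks: |AU| = 9.000 ✓; ∠(AU, UL) = 90.00° ✓; |UL| = 28.20 ✓; |EL| = 66.44 ✓.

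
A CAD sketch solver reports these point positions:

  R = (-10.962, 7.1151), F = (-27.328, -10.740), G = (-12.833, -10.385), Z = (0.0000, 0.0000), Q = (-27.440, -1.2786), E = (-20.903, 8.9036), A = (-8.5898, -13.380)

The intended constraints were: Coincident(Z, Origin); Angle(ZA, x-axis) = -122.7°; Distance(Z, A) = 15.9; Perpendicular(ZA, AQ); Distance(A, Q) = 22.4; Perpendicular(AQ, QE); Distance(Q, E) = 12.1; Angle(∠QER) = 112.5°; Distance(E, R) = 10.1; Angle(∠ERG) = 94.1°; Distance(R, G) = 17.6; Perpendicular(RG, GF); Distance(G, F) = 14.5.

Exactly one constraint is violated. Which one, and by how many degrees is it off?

Perpendicular(RG, GF) — off by 7.51°.

Z = (0.00, 0.00) ✓; ZA at -122.7° ✓; |ZA| = 15.90 ✓; ∠(ZA, AQ) = 90.00° ✓; |AQ| = 22.40 ✓; ∠(AQ, QE) = 90.00° ✓; |QE| = 12.10 ✓; ∠QER = 112.5° ✓; |ER| = 10.10 ✓; ∠ERG = 94.10° ✓; |RG| = 17.60 ✓; ∠(RG, GF) = 82.49° ✗; |GF| = 14.50 ✓.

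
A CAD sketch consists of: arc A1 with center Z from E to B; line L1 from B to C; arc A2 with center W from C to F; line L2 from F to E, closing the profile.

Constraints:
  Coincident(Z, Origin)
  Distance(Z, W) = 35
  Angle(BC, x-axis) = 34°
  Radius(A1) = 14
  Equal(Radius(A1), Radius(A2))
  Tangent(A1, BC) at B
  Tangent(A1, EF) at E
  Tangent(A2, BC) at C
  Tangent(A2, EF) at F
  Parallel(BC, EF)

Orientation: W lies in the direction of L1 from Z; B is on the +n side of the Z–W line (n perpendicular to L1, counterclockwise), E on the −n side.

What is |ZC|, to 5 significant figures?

37.696

The slot axis is L1's direction at 34.0°, so u = (cos 34.0°, sin 34.0°) = (0.82904, 0.55919) and n = (−sin 34.0°, cos 34.0°) = (-0.55919, 0.82904). Z is at the origin and W lies 35.0 along u from Z, so W = 35.0·u = (29.016, 19.572). Tangency of A1 to both parallel lines with radius 14.0 puts B and E at Z ± 14.0·n: B = (-7.8287, 11.607), E = (7.8287, -11.607). Equal radii place C and F the same way about W: C = W + 14.0·n = (21.188, 31.178), F = W − 14.0·n = (36.845, 7.9652). Then |ZC| = |C − Z| = 37.696.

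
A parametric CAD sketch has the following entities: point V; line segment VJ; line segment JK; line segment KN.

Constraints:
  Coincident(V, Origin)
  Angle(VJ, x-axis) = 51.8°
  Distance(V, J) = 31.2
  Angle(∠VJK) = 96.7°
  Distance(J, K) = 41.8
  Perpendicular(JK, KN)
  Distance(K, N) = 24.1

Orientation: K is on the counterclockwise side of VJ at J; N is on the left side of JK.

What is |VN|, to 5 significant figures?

45.959

V is at the origin; VJ runs at 51.8° with length 31.2, so J = 31.2·(cos 51.8°, sin 51.8°) = (19.294, 24.519). ∠VJK = 96.7°, so JK runs at 51.8° + (180° − 96.7°) = 135.10° from the x-axis; with |JK| = 41.8, K = J + 41.8·(cos 135.10°, sin 135.10°) = (-10.314, 54.024). JK ⟂ KN; with |KN| = 24.1 on the left of JK, N = K + 24.1·(-0.70587, -0.70834) = (-27.326, 36.953). Then |VN| = |N − V| = 45.959.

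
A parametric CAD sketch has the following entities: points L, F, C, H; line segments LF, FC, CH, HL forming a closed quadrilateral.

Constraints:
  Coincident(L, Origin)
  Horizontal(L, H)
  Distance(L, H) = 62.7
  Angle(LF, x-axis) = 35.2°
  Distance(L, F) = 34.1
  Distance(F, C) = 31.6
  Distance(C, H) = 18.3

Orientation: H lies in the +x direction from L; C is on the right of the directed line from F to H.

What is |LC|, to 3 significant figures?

46.1

Checks: L = (0.00, 0.00) ✓; |FC| = 31.60 ✓; |CH| = 18.30 ✓.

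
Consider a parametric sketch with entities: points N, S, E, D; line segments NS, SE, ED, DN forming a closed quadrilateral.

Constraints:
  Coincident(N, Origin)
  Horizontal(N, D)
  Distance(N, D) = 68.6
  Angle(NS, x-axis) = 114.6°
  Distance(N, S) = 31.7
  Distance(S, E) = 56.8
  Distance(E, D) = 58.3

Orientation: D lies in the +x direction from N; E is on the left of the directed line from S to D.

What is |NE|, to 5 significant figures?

63.952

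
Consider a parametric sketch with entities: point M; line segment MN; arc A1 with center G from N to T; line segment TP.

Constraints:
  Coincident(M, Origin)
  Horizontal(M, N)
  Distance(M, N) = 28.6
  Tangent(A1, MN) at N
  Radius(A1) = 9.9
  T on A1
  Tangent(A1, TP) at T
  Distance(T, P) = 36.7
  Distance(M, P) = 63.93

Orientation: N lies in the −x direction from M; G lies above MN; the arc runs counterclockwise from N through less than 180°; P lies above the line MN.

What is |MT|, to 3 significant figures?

27.4

M is at the origin; MN is horizontal with |MN| = 28.6 and N on the −x side, so N = (-28.6, 0.00). A1 meets MN tangentially, so GN is at right angles to MN, so G = N + (0, 9.9) = (-28.6, 9.90). Since GT ⟂ TP (tangency), |GP| = √(9.9² + 36.7²) = 38.0 regardless of where T sits on A1. So P lies on both circle(M, 63.93) and circle(G, 38.0); the above-MN intersection is P = (-47.3, 43.0). T is the foot of the tangent from P: T = (-21.6, 16.9).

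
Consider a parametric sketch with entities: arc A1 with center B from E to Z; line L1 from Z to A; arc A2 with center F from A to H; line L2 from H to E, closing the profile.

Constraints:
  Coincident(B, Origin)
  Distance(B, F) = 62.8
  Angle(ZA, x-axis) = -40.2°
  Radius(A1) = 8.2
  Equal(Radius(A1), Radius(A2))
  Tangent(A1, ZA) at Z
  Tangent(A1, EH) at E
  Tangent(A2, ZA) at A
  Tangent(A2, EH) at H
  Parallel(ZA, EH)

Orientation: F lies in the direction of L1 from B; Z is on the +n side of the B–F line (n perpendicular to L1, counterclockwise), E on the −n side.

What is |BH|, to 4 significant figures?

63.33

The slot axis is L1's direction at -40.2°, so u = (cos -40.2°, sin -40.2°) = (0.7638, -0.6455) and n = (−sin -40.2°, cos -40.2°) = (0.6455, 0.7638). B is at the origin and F lies 62.8 along u from B, so F = 62.8·u = (47.97, -40.53). Tangency of A1 to both parallel lines with radius 8.2 puts Z and E at B ± 8.2·n: Z = (5.293, 6.263), E = (-5.293, -6.263). Equal radii place A and H the same way about F: A = F + 8.2·n = (53.26, -34.27), H = F − 8.2·n = (42.67, -46.80). Then |BH| = |H − B| = 63.33.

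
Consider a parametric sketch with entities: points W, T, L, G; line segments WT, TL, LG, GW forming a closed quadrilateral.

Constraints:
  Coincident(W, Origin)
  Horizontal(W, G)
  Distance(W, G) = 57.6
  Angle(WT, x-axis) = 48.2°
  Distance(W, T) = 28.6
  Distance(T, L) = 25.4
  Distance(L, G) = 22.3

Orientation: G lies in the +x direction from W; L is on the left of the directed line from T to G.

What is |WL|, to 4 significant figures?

47.69

Checks: |TL| = 25.40 ✓; |LG| = 22.30 ✓.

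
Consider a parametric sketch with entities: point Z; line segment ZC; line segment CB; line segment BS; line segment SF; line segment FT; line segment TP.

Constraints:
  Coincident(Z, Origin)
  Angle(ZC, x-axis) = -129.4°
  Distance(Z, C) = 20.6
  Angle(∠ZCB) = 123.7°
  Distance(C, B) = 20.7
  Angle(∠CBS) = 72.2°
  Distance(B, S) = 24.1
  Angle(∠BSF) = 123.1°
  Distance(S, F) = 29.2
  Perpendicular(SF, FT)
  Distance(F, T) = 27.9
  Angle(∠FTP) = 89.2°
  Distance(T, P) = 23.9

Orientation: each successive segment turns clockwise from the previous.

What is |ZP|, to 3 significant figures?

23.0

Z is at the origin; ZC runs at -129.4° with length 20.6, so C = (-13.1, -15.9). ∠ZCB = 123.7° gives CB at 174° from the x-axis; with |CB| = 20.7, B = (-33.7, -13.9). ∠CBS = 72.2° gives BS at 66.5° from the x-axis; with |BS| = 24.1, S = (-24.1, 8.24). ∠BSF = 123.1° gives SF at 9.60° from the x-axis; with |SF| = 29.2, F = (4.73, 13.1). The perpendicularity gives FT at right angles to SF, so FT runs at -80.4°; with |FT| = 27.9, T = (9.38, -14.4). ∠FTP = 89.2° gives TP at -171° from the x-axis; with |TP| = 23.9, P = (-14.2, -18.1). Then |ZP| = |P − Z| = 23.0.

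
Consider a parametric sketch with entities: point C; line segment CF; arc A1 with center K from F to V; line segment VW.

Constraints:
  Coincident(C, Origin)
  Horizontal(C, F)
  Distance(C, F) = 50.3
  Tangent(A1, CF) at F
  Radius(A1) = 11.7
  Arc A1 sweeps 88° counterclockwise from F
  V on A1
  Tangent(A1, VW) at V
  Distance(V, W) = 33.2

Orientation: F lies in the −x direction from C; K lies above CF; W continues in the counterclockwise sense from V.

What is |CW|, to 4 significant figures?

58.14

C is at the origin; CF is horizontal with |CF| = 50.3 and F on the −x side, so F = (-50.30, 0.000). Since A1 is tangent to CF there, KF ⟂ CF, so K = F + (0, 11.7) = (-50.30, 11.70). On A1, F sits at bearing -90° from K; an 88° counterclockwise sweep puts V at bearing -2°, so V = K + 11.7·(cos -2°, sin -2°) = (-38.61, 11.29). The tangent condition forces KV to be normal to VW, so VW runs along (−sin -2°, cos -2°); with |VW| = 33.2, W = (-37.45, 44.47). Then |CW| = |W − C| = 58.14.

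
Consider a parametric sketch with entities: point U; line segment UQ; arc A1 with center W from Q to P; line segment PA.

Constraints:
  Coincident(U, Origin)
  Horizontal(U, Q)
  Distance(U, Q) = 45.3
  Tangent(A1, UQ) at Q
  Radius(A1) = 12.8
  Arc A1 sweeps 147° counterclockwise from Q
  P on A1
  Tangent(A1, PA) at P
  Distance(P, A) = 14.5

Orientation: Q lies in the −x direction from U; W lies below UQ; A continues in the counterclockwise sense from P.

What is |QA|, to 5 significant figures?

31.858

U is at the origin; U and Q share the same y with |UQ| = 45.3 and Q on the −x side, so Q = (-45.300, 0.0000). Tangency of A1 to UQ means the radius WQ is perpendicular to UQ, so W = Q + (0, -12.8) = (-45.300, -12.800). On A1, Q sits at bearing 90° from W; a 147° counterclockwise sweep puts P at bearing 237°, so P = W + 12.8·(cos 237°, sin 237°) = (-52.271, -23.535). The tangent condition forces WP to be normal to PA, so PA runs along (−sin 237°, cos 237°); with |PA| = 14.5, A = (-40.111, -31.432). Then |QA| = |A − Q| = 31.858.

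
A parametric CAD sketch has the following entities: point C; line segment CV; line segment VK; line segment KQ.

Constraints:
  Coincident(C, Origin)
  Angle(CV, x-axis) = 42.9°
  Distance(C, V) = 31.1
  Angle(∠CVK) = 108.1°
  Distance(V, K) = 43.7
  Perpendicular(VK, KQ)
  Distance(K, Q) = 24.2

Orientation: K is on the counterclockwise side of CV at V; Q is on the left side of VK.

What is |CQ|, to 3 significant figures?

53.6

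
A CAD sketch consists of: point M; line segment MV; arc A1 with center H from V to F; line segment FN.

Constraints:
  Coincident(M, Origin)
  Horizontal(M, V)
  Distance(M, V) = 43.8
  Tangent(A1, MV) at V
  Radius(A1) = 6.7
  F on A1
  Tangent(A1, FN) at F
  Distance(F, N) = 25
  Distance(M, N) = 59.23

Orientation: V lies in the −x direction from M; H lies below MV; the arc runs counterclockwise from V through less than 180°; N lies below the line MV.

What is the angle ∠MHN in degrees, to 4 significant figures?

112.4°

M is at the origin; MV is horizontal with |MV| = 43.8 and V on the −x side, so V = (-43.80, 0.000). The tangent condition forces HV to be normal to MV, so H = V + (0, -6.7) = (-43.80, -6.700). Since HF ⟂ FN (tangency), |HN| = √(6.7² + 25.0²) = 25.88 regardless of where F sits on A1. So N lies on both circle(M, 59.23) and circle(H, 25.88); the below-MV intersection is N = (-49.94, -31.84). F is the foot of the tangent from N: F = (-50.50, -6.849).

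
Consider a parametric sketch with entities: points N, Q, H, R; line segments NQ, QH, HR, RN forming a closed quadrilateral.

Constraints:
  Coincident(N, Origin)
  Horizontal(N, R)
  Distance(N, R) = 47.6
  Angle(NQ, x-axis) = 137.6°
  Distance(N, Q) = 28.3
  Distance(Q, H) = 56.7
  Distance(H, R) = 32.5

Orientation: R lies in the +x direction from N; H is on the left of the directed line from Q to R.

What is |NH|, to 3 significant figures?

45.8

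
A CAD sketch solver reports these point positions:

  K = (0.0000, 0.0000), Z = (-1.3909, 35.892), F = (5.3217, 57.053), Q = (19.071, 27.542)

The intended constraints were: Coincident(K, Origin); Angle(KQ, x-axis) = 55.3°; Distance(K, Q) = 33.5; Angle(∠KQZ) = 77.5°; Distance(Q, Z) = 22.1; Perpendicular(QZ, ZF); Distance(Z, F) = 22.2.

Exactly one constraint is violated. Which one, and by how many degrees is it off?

Perpendicular(QZ, ZF) — off by 4.60°.

K = (0.00, 0.00) ✓; KQ at 55.30° ✓; |KQ| = 33.50 ✓; ∠KQZ = 77.50° ✓; |QZ| = 22.10 ✓; ∠(QZ, ZF) = 85.40° ✗; |ZF| = 22.20 ✓.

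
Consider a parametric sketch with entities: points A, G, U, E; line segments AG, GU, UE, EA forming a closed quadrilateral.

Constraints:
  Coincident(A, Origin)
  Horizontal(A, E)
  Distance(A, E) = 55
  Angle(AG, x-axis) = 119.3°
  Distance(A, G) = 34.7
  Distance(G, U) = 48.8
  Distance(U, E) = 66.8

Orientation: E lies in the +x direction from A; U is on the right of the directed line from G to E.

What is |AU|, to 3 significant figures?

20.2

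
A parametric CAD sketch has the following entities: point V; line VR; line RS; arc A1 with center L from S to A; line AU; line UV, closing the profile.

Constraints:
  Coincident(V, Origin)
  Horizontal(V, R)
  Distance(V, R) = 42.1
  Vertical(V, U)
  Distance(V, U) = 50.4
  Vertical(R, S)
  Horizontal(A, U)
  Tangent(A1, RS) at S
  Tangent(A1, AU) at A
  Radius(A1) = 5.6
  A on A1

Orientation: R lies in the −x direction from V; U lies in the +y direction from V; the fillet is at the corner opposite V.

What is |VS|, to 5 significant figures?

61.477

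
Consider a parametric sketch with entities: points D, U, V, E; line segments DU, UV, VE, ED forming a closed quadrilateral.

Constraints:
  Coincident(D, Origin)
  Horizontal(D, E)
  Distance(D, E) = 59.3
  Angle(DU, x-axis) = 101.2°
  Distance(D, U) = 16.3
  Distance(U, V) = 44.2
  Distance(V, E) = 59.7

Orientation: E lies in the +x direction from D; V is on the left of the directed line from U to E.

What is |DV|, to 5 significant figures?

55.717

D is at the origin; D and E share the same y with |DE| = 59.3 and E in +x, so E = (59.3, 0). DU runs at 101.2° with |DU| = 16.3, so U = (-3.1660, 15.990). V is determined by |UV| = 44.2 and |VE| = 59.7 together: it lies at the intersection of circle(U, 44.2) and circle(E, 59.7). With |UE| = 64.480, the foot of the radical line on UE is 19.752 from U and the perpendicular offset is √(44.2² − 19.752²) = 39.541. Taking the left-of-UE solution: V = (25.774, 49.398).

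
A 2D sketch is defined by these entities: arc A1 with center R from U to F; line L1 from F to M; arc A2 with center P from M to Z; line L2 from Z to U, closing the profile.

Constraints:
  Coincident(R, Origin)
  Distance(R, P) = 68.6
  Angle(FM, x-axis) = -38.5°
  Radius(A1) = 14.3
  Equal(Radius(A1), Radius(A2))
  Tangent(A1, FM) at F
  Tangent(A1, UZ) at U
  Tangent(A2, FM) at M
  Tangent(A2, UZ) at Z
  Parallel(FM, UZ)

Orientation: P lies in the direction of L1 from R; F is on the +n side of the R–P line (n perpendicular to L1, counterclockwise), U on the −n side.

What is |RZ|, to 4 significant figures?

70.07

The slot axis is L1's direction at -38.5°, so u = (cos -38.5°, sin -38.5°) = (0.7826, -0.6225) and n = (−sin -38.5°, cos -38.5°) = (0.6225, 0.7826). R is at the origin and P lies 68.6 along u from R, so P = 68.6·u = (53.69, -42.70). Tangency of A1 to both parallel lines with radius 14.3 puts F and U at R ± 14.3·n: F = (8.902, 11.19), U = (-8.902, -11.19). Equal radii place M and Z the same way about P: M = P + 14.3·n = (62.59, -31.51), Z = P − 14.3·n = (44.78, -53.90). Then |RZ| = |Z − R| = 70.07.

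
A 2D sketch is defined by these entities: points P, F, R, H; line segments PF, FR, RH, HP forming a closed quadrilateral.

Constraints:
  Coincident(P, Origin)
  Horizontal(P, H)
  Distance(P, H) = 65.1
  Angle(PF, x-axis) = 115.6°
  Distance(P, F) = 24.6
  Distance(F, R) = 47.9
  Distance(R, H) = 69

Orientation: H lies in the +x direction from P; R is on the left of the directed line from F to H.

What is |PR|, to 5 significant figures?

60.310

P is at the origin; PH is horizontal with |PH| = 65.1 and H in +x, so H = (65.1, 0). PF runs at 115.6° with |PF| = 24.6, so F = (-10.629, 22.185). R is determined by |FR| = 47.9 and |RH| = 69.0 together: it lies at the intersection of circle(F, 47.9) and circle(H, 69.0). With |FH| = 78.912, the foot of the radical line on FH is 23.827 from F and the perpendicular offset is √(47.9² − 23.827²) = 41.553. Taking the left-of-FH solution: R = (23.919, 55.364).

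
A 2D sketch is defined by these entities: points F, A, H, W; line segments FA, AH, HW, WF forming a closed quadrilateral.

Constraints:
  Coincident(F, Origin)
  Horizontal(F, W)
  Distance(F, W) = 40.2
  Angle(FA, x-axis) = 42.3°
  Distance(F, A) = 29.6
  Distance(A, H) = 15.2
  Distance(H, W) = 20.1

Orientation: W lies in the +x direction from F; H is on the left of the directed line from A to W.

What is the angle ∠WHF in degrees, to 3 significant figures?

70.7°

Checks: F.y = 0.00, W.y = 0.00 ✓; |AH| = 15.20 ✓; |HW| = 20.10 ✓.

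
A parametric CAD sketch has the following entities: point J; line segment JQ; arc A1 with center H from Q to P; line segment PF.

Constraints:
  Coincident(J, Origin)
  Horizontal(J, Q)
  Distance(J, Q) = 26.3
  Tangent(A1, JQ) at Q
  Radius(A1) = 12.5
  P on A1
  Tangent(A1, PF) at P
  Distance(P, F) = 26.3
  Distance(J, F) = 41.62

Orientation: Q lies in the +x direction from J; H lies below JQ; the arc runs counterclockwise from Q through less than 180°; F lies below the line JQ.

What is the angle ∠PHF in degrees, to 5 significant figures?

64.579°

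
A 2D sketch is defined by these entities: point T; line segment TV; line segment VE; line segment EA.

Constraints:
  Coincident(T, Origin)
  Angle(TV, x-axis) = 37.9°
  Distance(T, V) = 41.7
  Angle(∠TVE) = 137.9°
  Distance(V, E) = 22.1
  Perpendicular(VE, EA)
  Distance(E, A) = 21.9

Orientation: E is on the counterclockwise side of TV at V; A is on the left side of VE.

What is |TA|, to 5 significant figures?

53.385

∠TVE = 137.9°, so VE runs at 37.9° + (180° − 137.9°) = 80.000° from the x-axis; with |VE| = 22.1, E = V + 22.1·(cos 80.000°, sin 80.000°) = (36.742, 47.380). VE is perpendicular to EA; with |EA| = 21.9 on the left of VE, A = E + 21.9·(-0.98481, 0.17365) = (15.175, 51.183). Then |TA| = |A − T| = 53.385.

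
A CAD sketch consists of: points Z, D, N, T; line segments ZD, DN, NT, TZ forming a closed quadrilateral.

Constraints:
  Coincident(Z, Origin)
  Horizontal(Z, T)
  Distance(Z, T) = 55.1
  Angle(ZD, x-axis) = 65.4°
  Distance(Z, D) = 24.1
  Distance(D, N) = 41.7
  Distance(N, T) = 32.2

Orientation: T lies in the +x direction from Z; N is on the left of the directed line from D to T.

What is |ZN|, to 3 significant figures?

59.7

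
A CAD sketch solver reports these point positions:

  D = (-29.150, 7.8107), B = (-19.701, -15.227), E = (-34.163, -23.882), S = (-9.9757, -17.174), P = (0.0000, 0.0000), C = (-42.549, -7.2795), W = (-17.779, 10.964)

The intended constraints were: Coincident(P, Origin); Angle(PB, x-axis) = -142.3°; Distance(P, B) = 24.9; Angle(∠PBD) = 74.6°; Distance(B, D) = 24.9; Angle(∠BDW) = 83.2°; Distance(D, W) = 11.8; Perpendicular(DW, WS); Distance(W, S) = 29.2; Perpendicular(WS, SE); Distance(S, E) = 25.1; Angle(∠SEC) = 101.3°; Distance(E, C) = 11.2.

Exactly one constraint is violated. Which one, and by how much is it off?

Distance(E, C) = 11.2 — off by 7.40.

P = (0.00, 0.00) ✓; PB at -142.3° ✓; |PB| = 24.90 ✓; ∠PBD = 74.60° ✓; |BD| = 24.90 ✓; ∠BDW = 83.20° ✓; |DW| = 11.80 ✓; ∠(DW, WS) = 90.00° ✓; |WS| = 29.20 ✓; ∠(WS, SE) = 90.00° ✓; |SE| = 25.10 ✓; ∠SEC = 101.3° ✓; |EC| = 18.60 ✗.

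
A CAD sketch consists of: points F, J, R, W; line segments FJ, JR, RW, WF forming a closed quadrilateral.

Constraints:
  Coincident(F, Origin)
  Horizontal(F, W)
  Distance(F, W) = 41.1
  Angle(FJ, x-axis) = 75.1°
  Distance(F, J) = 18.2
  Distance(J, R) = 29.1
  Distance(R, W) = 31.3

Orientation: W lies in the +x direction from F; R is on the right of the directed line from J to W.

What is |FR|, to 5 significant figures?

15.806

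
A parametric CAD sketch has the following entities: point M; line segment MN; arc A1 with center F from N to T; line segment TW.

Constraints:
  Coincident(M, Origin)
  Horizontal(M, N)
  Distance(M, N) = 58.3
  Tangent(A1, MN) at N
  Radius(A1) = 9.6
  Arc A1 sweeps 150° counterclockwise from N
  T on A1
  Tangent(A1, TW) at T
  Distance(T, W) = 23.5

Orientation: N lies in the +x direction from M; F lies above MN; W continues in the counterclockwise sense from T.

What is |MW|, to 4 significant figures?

52.03

M is at the origin; M and N share the same y with |MN| = 58.3 and N on the +x side, so N = (58.30, 0.000). Since A1 is tangent to MN there, FN ⟂ MN, so F = N + (0, 9.6) = (58.30, 9.600). On A1, N sits at bearing -90° from F; a 150° counterclockwise sweep puts T at bearing 60°, so T = F + 9.6·(cos 60°, sin 60°) = (63.10, 17.91). Since A1 is tangent to TW there, FT ⟂ TW, so TW runs along (−sin 60°, cos 60°); with |TW| = 23.5, W = (42.75, 29.66). Then |MW| = |W − M| = 52.03.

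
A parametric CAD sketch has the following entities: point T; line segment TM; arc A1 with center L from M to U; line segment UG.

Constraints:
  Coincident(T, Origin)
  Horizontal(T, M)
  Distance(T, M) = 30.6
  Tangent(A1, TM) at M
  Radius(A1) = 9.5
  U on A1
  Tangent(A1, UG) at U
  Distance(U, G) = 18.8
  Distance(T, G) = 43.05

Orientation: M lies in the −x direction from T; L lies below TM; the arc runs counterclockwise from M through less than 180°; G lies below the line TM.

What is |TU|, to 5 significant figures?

41.422

T is at the origin; T and M share the same y with |TM| = 30.6 and M on the −x side, so M = (-30.600, 0.0000). Since A1 is tangent to TM there, LM ⟂ TM, so L = M + (0, -9.5) = (-30.600, -9.5000). Since LU ⟂ UG (tangency), |LG| = √(9.5² + 18.8²) = 21.064 regardless of where U sits on A1. So G lies on both circle(T, 43.05) and circle(L, 21.064); the below-TM intersection is G = (-30.319, -30.562). U is the foot of the tangent from G: U = (-39.021, -13.897).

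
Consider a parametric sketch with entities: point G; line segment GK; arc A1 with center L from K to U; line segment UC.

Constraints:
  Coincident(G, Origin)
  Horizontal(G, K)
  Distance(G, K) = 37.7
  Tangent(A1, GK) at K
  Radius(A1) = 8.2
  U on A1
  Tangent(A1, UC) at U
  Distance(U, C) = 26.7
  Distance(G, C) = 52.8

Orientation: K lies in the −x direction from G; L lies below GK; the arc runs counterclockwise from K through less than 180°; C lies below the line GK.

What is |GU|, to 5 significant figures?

46.771

G is at the origin; G and K share the same y with |GK| = 37.7 and K on the −x side, so K = (-37.700, 0.0000). Tangency of A1 to GK means the radius LK is perpendicular to GK, so L = K + (0, -8.2) = (-37.700, -8.2000). Since LU ⟂ UC (tangency), |LC| = √(8.2² + 26.7²) = 27.931 regardless of where U sits on A1. So C lies on both circle(G, 52.8) and circle(L, 27.931); the below-GK intersection is C = (-38.513, -36.119). U is the foot of the tangent from C: U = (-45.605, -10.378).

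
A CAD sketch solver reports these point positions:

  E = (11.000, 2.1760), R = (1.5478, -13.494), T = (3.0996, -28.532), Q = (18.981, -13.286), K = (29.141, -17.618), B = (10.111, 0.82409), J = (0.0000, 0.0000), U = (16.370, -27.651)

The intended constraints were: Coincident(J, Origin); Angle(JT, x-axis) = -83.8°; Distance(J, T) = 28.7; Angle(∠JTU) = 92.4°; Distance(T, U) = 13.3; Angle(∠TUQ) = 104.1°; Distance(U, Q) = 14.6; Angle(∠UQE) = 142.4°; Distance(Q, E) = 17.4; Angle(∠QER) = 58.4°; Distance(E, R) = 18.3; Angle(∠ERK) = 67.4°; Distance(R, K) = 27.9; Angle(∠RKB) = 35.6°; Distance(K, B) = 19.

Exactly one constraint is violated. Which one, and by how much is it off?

Distance(K, B) = 19 — off by 7.50.

J = (0.00, 0.00) ✓; JT at -83.80° ✓; |JT| = 28.70 ✓; ∠JTU = 92.40° ✓; |TU| = 13.30 ✓; ∠TUQ = 104.1° ✓; |UQ| = 14.60 ✓; ∠UQE = 142.4° ✓; |QE| = 17.40 ✓; ∠QER = 58.40° ✓; |ER| = 18.30 ✓; ∠ERK = 67.40° ✓; |RK| = 27.90 ✓; ∠RKB = 35.60° ✓; |KB| = 26.50 ✗.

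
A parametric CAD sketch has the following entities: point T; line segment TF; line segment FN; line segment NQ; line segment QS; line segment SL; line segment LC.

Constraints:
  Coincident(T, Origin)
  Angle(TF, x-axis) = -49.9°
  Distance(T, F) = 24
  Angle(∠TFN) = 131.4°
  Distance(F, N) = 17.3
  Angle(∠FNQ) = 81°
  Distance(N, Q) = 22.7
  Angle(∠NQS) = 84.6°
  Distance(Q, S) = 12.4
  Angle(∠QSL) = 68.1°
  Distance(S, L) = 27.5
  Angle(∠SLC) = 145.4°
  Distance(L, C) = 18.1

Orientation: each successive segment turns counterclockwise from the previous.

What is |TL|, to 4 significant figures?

39.78

T is at the origin; TF runs at -49.9° with length 24.0, so F = (15.46, -18.36). ∠TFN = 131.4° gives FN at -1.300° from the x-axis; with |FN| = 17.3, N = (32.75, -18.75). ∠FNQ = 81.0° gives NQ at 97.70° from the x-axis; with |NQ| = 22.7, Q = (29.71, 3.745). ∠NQS = 84.6° gives QS at -166.9° from the x-axis; with |QS| = 12.4, S = (17.64, 0.9342). ∠QSL = 68.1° gives SL at -55.00° from the x-axis; with |SL| = 27.5, L = (33.41, -21.59). Then |TL| = |L − T| = 39.78.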